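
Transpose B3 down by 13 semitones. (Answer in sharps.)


Step by step:
B3: chromatic position 11 in octave 3 → absolute = 3×12 + 11 = 47
Transpose down 13: 47 - 13 = 34
34 = 2×12 + 10 → A# in octave 2
Result = A#2


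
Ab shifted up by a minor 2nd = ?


minor 2nd: 2 letter names, 1 semitones
Letter: A + 1 → B
Pitch: Ab + 1 semitones, spelled as a B → Bbb
= Bbb


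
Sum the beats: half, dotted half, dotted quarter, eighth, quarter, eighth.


Reasoning:
Beat values:
  half = 2 beats
  dotted half = 3 beats
  dotted quarter = 1.5 beats
  eighth = 0.5 beats
  quarter = 1 beat
  eighth = 0.5 beats
Sum = 2 + 3 + 1.5 + 0.5 + 1 + 0.5
= 8.5 beats


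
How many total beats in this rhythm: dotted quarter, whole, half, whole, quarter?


Step by step:
Beat values:
  dotted quarter = 1.5 beats
  whole = 4 beats
  half = 2 beats
  whole = 4 beats
  quarter = 1 beat
Sum = 1.5 + 4 + 2 + 4 + 1
= 12.5 beats


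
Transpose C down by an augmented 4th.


Solution.
augmented 4th: 4 letter names, 6 semitones
Letter: C - 3 → G
Pitch: C - 6 semitones, spelled as a G → Gb
= Gb


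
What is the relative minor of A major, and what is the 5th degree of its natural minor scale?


The relative minor shares the major's key signature and starts on its 6th degree
6th degree = a major 6th above the tonic; a major 6th above A is F#
→ relative minor of A major is F# minor
F# natural minor scale: F# G# A B C# D E
= F# minor; 5th degree = C#


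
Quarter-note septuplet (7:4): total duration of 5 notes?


Step by step:
Septuplet: 7 notes occupy the space of 4 quarter notes
Space = 4 × 1 = 4 beats
Each septuplet note = 4 / 7 = 4/7 beats
5 notes = 5 × 4/7 = 20/7
= 20/7 beats


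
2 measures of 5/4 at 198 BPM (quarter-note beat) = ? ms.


Quarter-note beat duration = 60000 / 198 ms
Beats per measure (5/4) = 5
One measure = 5 × 60000 / 198 = 300000 / 198 ms
2 measures = 2 × 300000 / 198 = 600000 / 198
= 3030.3 ms


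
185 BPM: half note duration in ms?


Reasoning:
One quarter-note beat = 60000 / BPM = 60000 / 185 ms
Half note = 2 × quarter note
Duration = 2 × 60000 / 185 = 120000 / 185
= 648.6 ms


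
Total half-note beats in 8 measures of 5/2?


Time signature 5/2: the bottom number 2 means the half note gets one count
The top number 5 means 5 half-note beats per measure
Total = 5 × 8 measures
= 40 half-note beats


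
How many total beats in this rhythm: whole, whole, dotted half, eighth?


Step by step:
Beat values:
  whole = 4 beats
  whole = 4 beats
  dotted half = 3 beats
  eighth = 0.5 beats
Sum = 4 + 4 + 3 + 0.5
= 11.5 beats


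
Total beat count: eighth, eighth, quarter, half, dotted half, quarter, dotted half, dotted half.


Solution.
Beat values:
  eighth = 0.5 beats
  eighth = 0.5 beats
  quarter = 1 beat
  half = 2 beats
  dotted half = 3 beats
  quarter = 1 beat
  dotted half = 3 beats
  dotted half = 3 beats
Sum = 0.5 + 0.5 + 1 + 2 + 3 + 1 + 3 + 3
= 14 beats


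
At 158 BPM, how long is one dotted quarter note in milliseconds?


Step by step:
One quarter-note beat = 60000 / BPM = 60000 / 158 ms
Dotted quarter note = 3/2 × quarter note
Duration = 3/2 × 60000 / 158 = 90000 / 158
= 569.6 ms


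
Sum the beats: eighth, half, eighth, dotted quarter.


Beat values:
  eighth = 0.5 beats
  half = 2 beats
  eighth = 0.5 beats
  dotted quarter = 1.5 beats
Sum = 0.5 + 2 + 0.5 + 1.5
= 4.5 beats


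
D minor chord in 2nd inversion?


Step by step:
Root position: D F A
2nd inversion: move root and 3rd up an octave
Bass note: A
Notes (bottom to top) = A D F


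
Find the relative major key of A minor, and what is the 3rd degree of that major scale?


Step by step:
The relative major shares the key signature and is a minor 3rd above the minor tonic
A minor 3rd above A is C
→ relative major of A minor is C major
C major scale: C D E F G A B
= C major; 3rd degree = E


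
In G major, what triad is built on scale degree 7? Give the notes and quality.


Let's work it out.
G major scale: G A B C D E F#
Diatonic triad on degree 7 stacks scale notes 7, 2, 4: F# A C
F#→A = 3 semitones; F#→C = 6 semitones → diminished triad
= F# A C (diminished)


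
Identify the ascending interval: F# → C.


Reasoning:
Letter names: F → C spans 5 letter names → a 5th
Semitones: F# → C = 6 half-steps
A 5th of 6 semitones is a diminished 5th
= diminished 5th


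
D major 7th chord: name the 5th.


Step by step:
Major 7th chord = root + major 3rd + perfect 5th + major 7th
Seventh chords stack in thirds, so the letter names are D-F-A-C
Root: D
Major 3rd above D: F#
Perfect 5th above D: A
Major 7th above D: C#
The 5th = A


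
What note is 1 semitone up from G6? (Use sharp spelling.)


Solution.
G6: chromatic position 7 in octave 6 → absolute = 6×12 + 7 = 79
Transpose up 1: 79 + 1 = 80
80 = 6×12 + 8 → G# in octave 6
Result = G#6


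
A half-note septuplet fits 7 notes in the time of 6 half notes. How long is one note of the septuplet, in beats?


Septuplet: 7 notes occupy the space of 6 half notes
Space = 6 × 2 = 12 beats
Each septuplet note = 12 / 7 = 12/7 beats
= 12/7 beats


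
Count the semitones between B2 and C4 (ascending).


Absolute semitone position = octave×12 + chromatic position
B2: 2×12 + 11 = 35
C4: 4×12 + 0 = 48
Difference = 48 - 35 = 13
= 13 semitones


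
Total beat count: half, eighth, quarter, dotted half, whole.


Beat values:
  half = 2 beats
  eighth = 0.5 beats
  quarter = 1 beat
  dotted half = 3 beats
  whole = 4 beats
Sum = 2 + 0.5 + 1 + 3 + 4
= 10.5 beats


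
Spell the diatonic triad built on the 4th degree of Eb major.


Reasoning:
Eb major scale: Eb F G Ab Bb C D
Diatonic triad on degree 4 stacks scale notes 4, 6, 1: Ab C Eb
Ab→C = 4 semitones; Ab→Eb = 7 semitones → major triad
= Ab C Eb (major)


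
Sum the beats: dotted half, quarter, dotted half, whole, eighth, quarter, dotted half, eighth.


Step by step:
Beat values:
  dotted half = 3 beats
  quarter = 1 beat
  dotted half = 3 beats
  whole = 4 beats
  eighth = 0.5 beats
  quarter = 1 beat
  dotted half = 3 beats
  eighth = 0.5 beats
Sum = 3 + 1 + 3 + 4 + 0.5 + 1 + 3 + 0.5
= 16 beats


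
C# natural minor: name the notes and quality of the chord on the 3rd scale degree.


Reasoning:
C# natural minor scale: C# D# E F# G# A B
Diatonic triad on degree 3 stacks scale notes 3, 5, 7: E G# B
E→G# = 4 semitones; E→B = 7 semitones → major triad
= E G# B (major)


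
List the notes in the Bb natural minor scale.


Working:
Natural minor scale pattern: W-H-W-W-H-W-W (2-1-2-2-1-2-2 semitones)
Starting from Bb:
  Bb + 2 semitones → C
  C + 1 semitone → Db
  Db + 2 semitones → Eb
  Eb + 2 semitones → F
  F + 1 semitone → Gb
  Gb + 2 semitones → Ab
  Ab + 2 semitones → Bb
Scale = Bb C Db Eb F Gb Ab


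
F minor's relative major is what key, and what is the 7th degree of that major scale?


Let's work it out.
The relative major shares the key signature and is a minor 3rd above the minor tonic
A minor 3rd above F is Ab
→ relative major of F minor is Ab major
Ab major scale: Ab Bb C Db Eb F G
= Ab major; 7th degree = G


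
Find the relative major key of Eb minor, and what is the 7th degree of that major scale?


Reasoning:
The relative major shares the key signature and is a minor 3rd above the minor tonic
A minor 3rd above Eb is Gb
→ relative major of Eb minor is Gb major
Gb major scale: Gb Ab Bb Cb Db Eb F
= Gb major; 7th degree = F


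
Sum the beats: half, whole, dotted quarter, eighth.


Beat values:
  half = 2 beats
  whole = 4 beats
  dotted quarter = 1.5 beats
  eighth = 0.5 beats
Sum = 2 + 4 + 1.5 + 0.5
= 8 beats


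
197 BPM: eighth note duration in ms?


Reasoning:
One quarter-note beat = 60000 / BPM = 60000 / 197 ms
Eighth note = 1/2 × quarter note
Duration = 1/2 × 60000 / 197 = 30000 / 197
= 152.3 ms


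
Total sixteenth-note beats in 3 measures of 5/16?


Time signature 5/16: the bottom number 16 means the sixteenth note gets one count
The top number 5 means 5 sixteenth-note beats per measure
Total = 5 × 3 measures
= 15 sixteenth-note beats


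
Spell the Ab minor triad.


Minor triad = root + minor 3rd (3 semitones) + perfect 5th (7 semitones)
A triad on Ab stacks thirds, so the chord tones use letter names A-C-E
Root: Ab
Minor 3rd above Ab: Cb
Perfect 5th above Ab: Eb
Chord = Ab Cb Eb


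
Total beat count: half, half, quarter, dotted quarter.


Beat values:
  half = 2 beats
  half = 2 beats
  quarter = 1 beat
  dotted quarter = 1.5 beats
Sum = 2 + 2 + 1 + 1.5
= 6.5 beats


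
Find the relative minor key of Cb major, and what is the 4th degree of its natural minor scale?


Solution.
The relative minor shares the major's key signature and starts on its 6th degree
6th degree = a major 6th above the tonic; a major 6th above Cb is Ab
→ relative minor of Cb major is Ab minor
Ab natural minor scale: Ab Bb Cb Db Eb Fb Gb
= Ab minor; 4th degree = Db


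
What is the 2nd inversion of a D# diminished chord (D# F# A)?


Reasoning:
Root position: D# F# A
2nd inversion: move root and 3rd up an octave
Bass note: A
Notes (bottom to top) = A D# F#


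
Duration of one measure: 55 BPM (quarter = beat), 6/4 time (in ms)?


Solution.
Quarter-note beat duration = 60000 / 55 ms
Beats per measure (6/4) = 6
One measure = 6 × 60000 / 55 = 360000 / 55 ms
= 6545.5 ms


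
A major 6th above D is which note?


Let's work it out.
A 6th spans 6 letter names, so from D we land on B
A major 6th = 9 semitones above D
Spell B at that pitch: B
= B


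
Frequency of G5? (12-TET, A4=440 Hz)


Solution.
f = 440 × 2^(n/12) where n = semitones from A4
G5: 10 semitones from A4
f = 440 × 2^(10/12)
f = 783.99 Hz


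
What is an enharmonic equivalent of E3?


Enharmonic notes sound the same pitch but are spelled with different letter names
E and Fb name the same pitch class
= Fb3


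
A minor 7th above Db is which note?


Reasoning:
A 7th spans 7 letter names, so from D we land on C
A minor 7th = 10 semitones above Db
Spell C at that pitch: Cb
= Cb


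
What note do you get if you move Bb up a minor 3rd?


minor 3rd: 3 letter names, 3 semitones
Letter: B + 2 → D
Pitch: Bb + 3 semitones, spelled as a D → Db
= Db


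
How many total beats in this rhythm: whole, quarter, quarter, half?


Working:
Beat values:
  whole = 4 beats
  quarter = 1 beat
  quarter = 1 beat
  half = 2 beats
Sum = 4 + 1 + 1 + 2
= 8 beats


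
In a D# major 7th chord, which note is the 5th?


Major 7th chord = root + major 3rd + perfect 5th + major 7th
Seventh chords stack in thirds, so the letter names are D-F-A-C
Root: D#
Major 3rd above D#: F##
Perfect 5th above D#: A#
Major 7th above D#: C##
The 5th = A#


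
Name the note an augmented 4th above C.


A 4th spans 4 letter names, so from C we land on F
An augmented 4th = 6 semitones above C
Spell F at that pitch: F#
= F#


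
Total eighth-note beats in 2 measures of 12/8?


Time signature 12/8: the bottom number 8 means the eighth note gets one count
The top number 12 means 12 eighth-note beats per measure
Total = 12 × 2 measures
= 24 eighth-note beats


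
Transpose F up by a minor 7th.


Solution.
minor 7th: 7 letter names, 10 semitones
Letter: F + 6 → E
Pitch: F + 10 semitones, spelled as an E → Eb
= Eb


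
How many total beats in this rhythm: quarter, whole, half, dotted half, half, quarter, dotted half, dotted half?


Beat values:
  quarter = 1 beat
  whole = 4 beats
  half = 2 beats
  dotted half = 3 beats
  half = 2 beats
  quarter = 1 beat
  dotted half = 3 beats
  dotted half = 3 beats
Sum = 1 + 4 + 2 + 3 + 2 + 1 + 3 + 3
= 19 beats


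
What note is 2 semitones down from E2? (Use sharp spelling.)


Reasoning:
E2: chromatic position 4 in octave 2 → absolute = 2×12 + 4 = 28
Transpose down 2: 28 - 2 = 26
26 = 2×12 + 2 → D in octave 2
Result = D2


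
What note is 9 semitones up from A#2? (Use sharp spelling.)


A#2: chromatic position 10 in octave 2 → absolute = 2×12 + 10 = 34
Transpose up 9: 34 + 9 = 43
43 = 3×12 + 7 → G in octave 3
Result = G3


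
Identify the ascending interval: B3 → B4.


Let's work it out.
Letter names: B → B spans 8 letter names → an octave
Semitones: B3 → B4 = 12 half-steps
An octave of 12 semitones is a perfect octave
= perfect octave


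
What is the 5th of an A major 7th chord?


Major 7th chord = root + major 3rd + perfect 5th + major 7th
Seventh chords stack in thirds, so the letter names are A-C-E-G
Root: A
Major 3rd above A: C#
Perfect 5th above A: E
Major 7th above A: G#
The 5th = E


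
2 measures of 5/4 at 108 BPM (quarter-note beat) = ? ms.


Quarter-note beat duration = 60000 / 108 ms
Beats per measure (5/4) = 5
One measure = 5 × 60000 / 108 = 300000 / 108 ms
2 measures = 2 × 300000 / 108 = 600000 / 108
= 5555.6 ms


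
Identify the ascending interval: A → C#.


Reasoning:
Letter names: A → C spans 3 letter names → a 3rd
Semitones: A → C# = 4 half-steps
A 3rd of 4 semitones is a major 3rd
= major 3rd


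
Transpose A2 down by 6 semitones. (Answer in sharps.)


Reasoning:
A2: chromatic position 9 in octave 2 → absolute = 2×12 + 9 = 33
Transpose down 6: 33 - 6 = 27
27 = 2×12 + 3 → D# in octave 2
Result = D#2


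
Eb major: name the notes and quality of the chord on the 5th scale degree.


Eb major scale: Eb F G Ab Bb C D
Diatonic triad on degree 5 stacks scale notes 5, 7, 2: Bb D F
Bb→D = 4 semitones; Bb→F = 7 semitones → major triad
= Bb D F (major)


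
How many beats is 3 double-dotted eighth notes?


Reasoning:
Base eighth note = 1/2 beats
Dot 1 adds half the previous value: +1/4
Dot 2 adds half the previous value: +1/8
One double-dotted eighth = 1/2 + 1/4 + 1/8 = 7/8
3 of them = 3 × 7/8 = 21/8
= 21/8 beats


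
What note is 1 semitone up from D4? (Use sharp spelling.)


Working:
D4: chromatic position 2 in octave 4 → absolute = 4×12 + 2 = 50
Transpose up 1: 50 + 1 = 51
51 = 4×12 + 3 → D# in octave 4
Result = D#4


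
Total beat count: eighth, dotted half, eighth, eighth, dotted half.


Reasoning:
Beat values:
  eighth = 0.5 beats
  dotted half = 3 beats
  eighth = 0.5 beats
  eighth = 0.5 beats
  dotted half = 3 beats
Sum = 0.5 + 3 + 0.5 + 0.5 + 3
= 7.5 beats


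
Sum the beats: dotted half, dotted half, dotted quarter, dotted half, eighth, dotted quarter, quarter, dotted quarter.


Solution.
Beat values:
  dotted half = 3 beats
  dotted half = 3 beats
  dotted quarter = 1.5 beats
  dotted half = 3 beats
  eighth = 0.5 beats
  dotted quarter = 1.5 beats
  quarter = 1 beat
  dotted quarter = 1.5 beats
Sum = 3 + 3 + 1.5 + 3 + 0.5 + 1.5 + 1 + 1.5
= 15 beats


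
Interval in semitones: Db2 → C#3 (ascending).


Step by step:
Absolute semitone position = octave×12 + chromatic position
Db2: 2×12 + 1 = 25
C#3: 3×12 + 1 = 37
Difference = 37 - 25 = 12
= 12 semitones


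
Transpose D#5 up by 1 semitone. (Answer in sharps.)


Let's work it out.
D#5: chromatic position 3 in octave 5 → absolute = 5×12 + 3 = 63
Transpose up 1: 63 + 1 = 64
64 = 5×12 + 4 → E in octave 5
Result = E5


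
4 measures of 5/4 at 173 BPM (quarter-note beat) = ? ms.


Solution.
Quarter-note beat duration = 60000 / 173 ms
Beats per measure (5/4) = 5
One measure = 5 × 60000 / 173 = 300000 / 173 ms
4 measures = 4 × 300000 / 173 = 1200000 / 173
= 6936.4 ms


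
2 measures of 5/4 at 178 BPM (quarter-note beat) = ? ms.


Working:
Quarter-note beat duration = 60000 / 178 ms
Beats per measure (5/4) = 5
One measure = 5 × 60000 / 178 = 300000 / 178 ms
2 measures = 2 × 300000 / 178 = 600000 / 178
= 3370.8 ms


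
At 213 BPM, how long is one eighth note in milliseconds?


Working:
One quarter-note beat = 60000 / BPM = 60000 / 213 ms
Eighth note = 1/2 × quarter note
Duration = 1/2 × 60000 / 213 = 30000 / 213
= 140.8 ms


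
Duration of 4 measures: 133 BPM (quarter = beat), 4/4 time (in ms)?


Reasoning:
Quarter-note beat duration = 60000 / 133 ms
Beats per measure (4/4) = 4
One measure = 4 × 60000 / 133 = 240000 / 133 ms
4 measures = 4 × 240000 / 133 = 960000 / 133
= 7218.0 ms


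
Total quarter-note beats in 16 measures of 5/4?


Let's work it out.
Time signature 5/4: the bottom number 4 means the quarter note gets one count
The top number 5 means 5 quarter-note beats per measure
Total = 5 × 16 measures
= 80 quarter-note beats


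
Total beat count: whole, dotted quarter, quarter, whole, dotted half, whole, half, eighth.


Beat values:
  whole = 4 beats
  dotted quarter = 1.5 beats
  quarter = 1 beat
  whole = 4 beats
  dotted half = 3 beats
  whole = 4 beats
  half = 2 beats
  eighth = 0.5 beats
Sum = 4 + 1.5 + 1 + 4 + 3 + 4 + 2 + 0.5
= 20 beats


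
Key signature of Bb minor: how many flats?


Flat minor keys: A(0), D(1), G(2), C(3), F(4), Bb(5), Eb(6), Ab(7)
Bb minor has 5 flats
Order of flats: Bb Eb Ab Db Gb Cb Fb → first 5: Bb, Eb, Ab, Db, Gb
= 5 flats


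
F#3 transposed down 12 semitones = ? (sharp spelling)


Working:
F#3: chromatic position 6 in octave 3 → absolute = 3×12 + 6 = 42
Transpose down 12: 42 - 12 = 30
30 = 2×12 + 6 → F# in octave 2
Result = F#2


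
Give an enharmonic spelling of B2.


Working:
Enharmonic notes sound the same pitch but are spelled with different letter names
B and Cb name the same pitch class
Octave numbers change at C, so B2 = Cb3
= Cb3


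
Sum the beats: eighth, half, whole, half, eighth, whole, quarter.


Solution.
Beat values:
  eighth = 0.5 beats
  half = 2 beats
  whole = 4 beats
  half = 2 beats
  eighth = 0.5 beats
  whole = 4 beats
  quarter = 1 beat
Sum = 0.5 + 2 + 4 + 2 + 0.5 + 4 + 1
= 14 beats


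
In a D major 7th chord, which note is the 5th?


Reasoning:
Major 7th chord = root + major 3rd + perfect 5th + major 7th
Seventh chords stack in thirds, so the letter names are D-F-A-C
Root: D
Major 3rd above D: F#
Perfect 5th above D: A
Major 7th above D: C#
The 5th = A


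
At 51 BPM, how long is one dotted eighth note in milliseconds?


Solution.
One quarter-note beat = 60000 / BPM = 60000 / 51 ms
Dotted eighth note = 3/4 × quarter note
Duration = 3/4 × 60000 / 51 = 45000 / 51
= 882.4 ms


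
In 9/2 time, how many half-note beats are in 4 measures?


Time signature 9/2: the bottom number 2 means the half note gets one count
The top number 9 means 9 half-note beats per measure
Total = 9 × 4 measures
= 36 half-note beats


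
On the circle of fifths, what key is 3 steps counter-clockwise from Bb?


Working:
Each counter-clockwise step moves down a perfect 5th (= up a perfect 4th)
From Bb: Bb → Eb → Ab → Db
= Db


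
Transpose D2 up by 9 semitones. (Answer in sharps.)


Working:
D2: chromatic position 2 in octave 2 → absolute = 2×12 + 2 = 26
Transpose up 9: 26 + 9 = 35
35 = 2×12 + 11 → B in octave 2
Result = B2


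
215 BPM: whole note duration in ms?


Reasoning:
One quarter-note beat = 60000 / BPM = 60000 / 215 ms
Whole note = 4 × quarter note
Duration = 4 × 60000 / 215 = 240000 / 215
= 1116.3 ms


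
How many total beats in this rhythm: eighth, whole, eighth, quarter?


Step by step:
Beat values:
  eighth = 0.5 beats
  whole = 4 beats
  eighth = 0.5 beats
  quarter = 1 beat
Sum = 0.5 + 4 + 0.5 + 1
= 6 beats


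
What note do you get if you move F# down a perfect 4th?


perfect 4th: 4 letter names, 5 semitones
Letter: F - 3 → C
Pitch: F# - 5 semitones, spelled as a C → C#
= C#


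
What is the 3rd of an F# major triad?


Solution.
Major triad = root + major 3rd (4 semitones) + perfect 5th (7 semitones)
A triad on F# stacks thirds, so the chord tones use letter names F-A-C
Root: F#
Major 3rd above F#: A#
Perfect 5th above F#: C#
The 3rd = A#


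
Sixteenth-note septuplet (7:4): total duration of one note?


Solution.
Septuplet: 7 notes occupy the space of 4 sixteenth notes
Space = 4 × 1/4 = 1 beat
Each septuplet note = 1 / 7 = 1/7 beats
= 1/7 beats


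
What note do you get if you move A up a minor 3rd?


Step by step:
minor 3rd: 3 letter names, 3 semitones
Letter: A + 2 → C
Pitch: A + 3 semitones, spelled as a C → C
= C


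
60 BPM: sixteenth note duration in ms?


One quarter-note beat = 60000 / BPM = 60000 / 60 ms
Sixteenth note = 1/4 × quarter note
Duration = 1/4 × 60000 / 60 = 15000 / 60
= 250.0 ms


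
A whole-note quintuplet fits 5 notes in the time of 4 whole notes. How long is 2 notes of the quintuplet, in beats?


Solution.
Quintuplet: 5 notes occupy the space of 4 whole notes
Space = 4 × 4 = 16 beats
Each quintuplet note = 16 / 5 = 16/5 beats
2 notes = 2 × 16/5 = 32/5
= 32/5 beats


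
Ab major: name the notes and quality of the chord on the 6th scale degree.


Reasoning:
Ab major scale: Ab Bb C Db Eb F G
Diatonic triad on degree 6 stacks scale notes 6, 1, 3: F Ab C
F→Ab = 3 semitones; F→C = 7 semitones → minor triad
= F Ab C (minor)


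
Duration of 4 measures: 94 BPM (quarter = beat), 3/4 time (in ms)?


Working:
Quarter-note beat duration = 60000 / 94 ms
Beats per measure (3/4) = 3
One measure = 3 × 60000 / 94 = 180000 / 94 ms
4 measures = 4 × 180000 / 94 = 720000 / 94
= 7659.6 ms


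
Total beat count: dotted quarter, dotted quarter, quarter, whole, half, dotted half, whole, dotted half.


Solution.
Beat values:
  dotted quarter = 1.5 beats
  dotted quarter = 1.5 beats
  quarter = 1 beat
  whole = 4 beats
  half = 2 beats
  dotted half = 3 beats
  whole = 4 beats
  dotted half = 3 beats
Sum = 1.5 + 1.5 + 1 + 4 + 2 + 3 + 4 + 3
= 20 beats


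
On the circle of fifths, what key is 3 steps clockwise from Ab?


Each clockwise step on the circle of fifths moves up a perfect 5th
From Ab: Ab → Eb → Bb → F
= F


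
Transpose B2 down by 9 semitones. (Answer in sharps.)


Reasoning:
B2: chromatic position 11 in octave 2 → absolute = 2×12 + 11 = 35
Transpose down 9: 35 - 9 = 26
26 = 2×12 + 2 → D in octave 2
Result = D2


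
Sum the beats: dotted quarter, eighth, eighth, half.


Beat values:
  dotted quarter = 1.5 beats
  eighth = 0.5 beats
  eighth = 0.5 beats
  half = 2 beats
Sum = 1.5 + 0.5 + 0.5 + 2
= 4.5 beats


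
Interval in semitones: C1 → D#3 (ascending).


Working:
Absolute semitone position = octave×12 + chromatic position
C1: 1×12 + 0 = 12
D#3: 3×12 + 3 = 39
Difference = 39 - 12 = 27
= 27 semitones


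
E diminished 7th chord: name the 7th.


Working:
Diminished 7th chord = root + minor 3rd + diminished 5th + diminished 7th
Seventh chords stack in thirds, so the letter names are E-G-B-D
Root: E
Minor 3rd above E: G
Diminished 5th above E: Bb
Diminished 7th above E: Db
The 7th = Db


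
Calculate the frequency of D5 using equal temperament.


f = 440 × 2^(n/12) where n = semitones from A4
D5: 5 semitones from A4
f = 440 × 2^(5/12)
f = 587.33 Hz


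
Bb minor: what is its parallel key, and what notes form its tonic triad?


Let's work it out.
Parallel keys share the same tonic but differ in mode
Bb minor → parallel is Bb major
Tonic triad of Bb major = Bb D F
= Bb major; triad = Bb D F


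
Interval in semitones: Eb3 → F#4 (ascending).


Absolute semitone position = octave×12 + chromatic position
Eb3: 3×12 + 3 = 39
F#4: 4×12 + 6 = 54
Difference = 54 - 39 = 15
= 15 semitones


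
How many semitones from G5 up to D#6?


Working:
Absolute semitone position = octave×12 + chromatic position
G5: 5×12 + 7 = 67
D#6: 6×12 + 3 = 75
Difference = 75 - 67 = 8
= 8 semitones


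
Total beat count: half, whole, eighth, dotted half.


Beat values:
  half = 2 beats
  whole = 4 beats
  eighth = 0.5 beats
  dotted half = 3 beats
Sum = 2 + 4 + 0.5 + 3
= 9.5 beats


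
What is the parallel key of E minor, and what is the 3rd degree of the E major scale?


Solution.
Parallel keys share the same tonic but differ in mode
E minor → parallel is E major
E major scale: E F# G# A B C# D#
= E major; 3rd degree = G#


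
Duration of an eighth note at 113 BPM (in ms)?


Reasoning:
One quarter-note beat = 60000 / BPM = 60000 / 113 ms
Eighth note = 1/2 × quarter note
Duration = 1/2 × 60000 / 113 = 30000 / 113
= 265.5 ms


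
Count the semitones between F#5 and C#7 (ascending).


Let's work it out.
Absolute semitone position = octave×12 + chromatic position
F#5: 5×12 + 6 = 66
C#7: 7×12 + 1 = 85
Difference = 85 - 66 = 19
= 19 semitones


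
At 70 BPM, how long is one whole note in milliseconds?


One quarter-note beat = 60000 / BPM = 60000 / 70 ms
Whole note = 4 × quarter note
Duration = 4 × 60000 / 70 = 240000 / 70
= 3428.6 ms


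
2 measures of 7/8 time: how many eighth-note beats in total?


Step by step:
Time signature 7/8: the bottom number 8 means the eighth note gets one count
The top number 7 means 7 eighth-note beats per measure
Total = 7 × 2 measures
= 14 eighth-note beats


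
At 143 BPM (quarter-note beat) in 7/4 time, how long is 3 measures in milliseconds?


Quarter-note beat duration = 60000 / 143 ms
Beats per measure (7/4) = 7
One measure = 7 × 60000 / 143 = 420000 / 143 ms
3 measures = 3 × 420000 / 143 = 1260000 / 143
= 8811.2 ms


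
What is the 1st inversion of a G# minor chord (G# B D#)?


Root position: G# B D#
1st inversion: move root up an octave
Bass note: B
Notes (bottom to top) = B D# G#


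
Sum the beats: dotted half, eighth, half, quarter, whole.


Solution.
Beat values:
  dotted half = 3 beats
  eighth = 0.5 beats
  half = 2 beats
  quarter = 1 beat
  whole = 4 beats
Sum = 3 + 0.5 + 2 + 1 + 4
= 10.5 beats


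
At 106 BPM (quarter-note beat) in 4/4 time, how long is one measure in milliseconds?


Working:
Quarter-note beat duration = 60000 / 106 ms
Beats per measure (4/4) = 4
One measure = 4 × 60000 / 106 = 240000 / 106 ms
= 2264.2 ms


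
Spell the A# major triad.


Let's work it out.
Major triad = root + major 3rd (4 semitones) + perfect 5th (7 semitones)
A triad on A# stacks thirds, so the chord tones use letter names A-C-E
Root: A#
Major 3rd above A#: C##
Perfect 5th above A#: E#
Chord = A# C## E#


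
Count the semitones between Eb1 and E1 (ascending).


Let's work it out.
Absolute semitone position = octave×12 + chromatic position
Eb1: 1×12 + 3 = 15
E1: 1×12 + 4 = 16
Difference = 16 - 15 = 1
= 1 semitone


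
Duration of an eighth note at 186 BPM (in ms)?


One quarter-note beat = 60000 / BPM = 60000 / 186 ms
Eighth note = 1/2 × quarter note
Duration = 1/2 × 60000 / 186 = 30000 / 186
= 161.3 ms


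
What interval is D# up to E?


Solution.
Letter names: D → E spans 2 letter names → a 2nd
Semitones: D# → E = 1 half-step
A 2nd of 1 semitone is a minor 2nd
= minor 2nd


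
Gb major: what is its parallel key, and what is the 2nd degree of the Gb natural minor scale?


Reasoning:
Parallel keys share the same tonic but differ in mode
Gb major → parallel is Gb minor
Gb natural minor scale: Gb Ab Bbb Cb Db Ebb Fb
= Gb minor; 2nd degree = Ab


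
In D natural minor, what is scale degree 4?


Working:
Natural minor scale pattern: W-H-W-W-H-W-W (2-1-2-2-1-2-2 semitones)
Starting from D:
  D + 2 semitones → E
  E + 1 semitone → F
  F + 2 semitones → G
  G + 2 semitones → A
  A + 1 semitone → Bb
  Bb + 2 semitones → C
  C + 2 semitones → D
Scale: D E F G A Bb C
Degree 4 = G


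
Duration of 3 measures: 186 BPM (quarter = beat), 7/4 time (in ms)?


Reasoning:
Quarter-note beat duration = 60000 / 186 ms
Beats per measure (7/4) = 7
One measure = 7 × 60000 / 186 = 420000 / 186 ms
3 measures = 3 × 420000 / 186 = 1260000 / 186
= 6774.2 ms


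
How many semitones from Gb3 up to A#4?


Reasoning:
Absolute semitone position = octave×12 + chromatic position
Gb3: 3×12 + 6 = 42
A#4: 4×12 + 10 = 58
Difference = 58 - 42 = 16
= 16 semitones


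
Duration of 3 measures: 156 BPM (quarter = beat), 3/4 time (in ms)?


Working:
Quarter-note beat duration = 60000 / 156 ms
Beats per measure (3/4) = 3
One measure = 3 × 60000 / 156 = 180000 / 156 ms
3 measures = 3 × 180000 / 156 = 540000 / 156
= 3461.5 ms


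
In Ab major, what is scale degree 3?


Step by step:
Major scale pattern: W-W-H-W-W-W-H (2-2-1-2-2-2-1 semitones)
Starting from Ab:
  Ab + 2 semitones → Bb
  Bb + 2 semitones → C
  C + 1 semitone → Db
  Db + 2 semitones → Eb
  Eb + 2 semitones → F
  F + 2 semitones → G
  G + 1 semitone → Ab
Scale: Ab Bb C Db Eb F G
Degree 3 = C


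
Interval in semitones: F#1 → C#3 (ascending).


Working:
Absolute semitone position = octave×12 + chromatic position
F#1: 1×12 + 6 = 18
C#3: 3×12 + 1 = 37
Difference = 37 - 18 = 19
= 19 semitones


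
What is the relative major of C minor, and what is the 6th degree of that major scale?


The relative major shares the key signature and is a minor 3rd above the minor tonic
A minor 3rd above C is Eb
→ relative major of C minor is Eb major
Eb major scale: Eb F G Ab Bb C D
= Eb major; 6th degree = C


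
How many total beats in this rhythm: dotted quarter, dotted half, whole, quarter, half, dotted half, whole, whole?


Beat values:
  dotted quarter = 1.5 beats
  dotted half = 3 beats
  whole = 4 beats
  quarter = 1 beat
  half = 2 beats
  dotted half = 3 beats
  whole = 4 beats
  whole = 4 beats
Sum = 1.5 + 3 + 4 + 1 + 2 + 3 + 4 + 4
= 22.5 beats


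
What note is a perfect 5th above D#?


Reasoning:
A 5th spans 5 letter names, so from D we land on A
A perfect 5th = 7 semitones above D#
Spell A at that pitch: A#
= A#


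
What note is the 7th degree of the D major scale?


Let's work it out.
Major scale pattern: W-W-H-W-W-W-H (2-2-1-2-2-2-1 semitones)
Starting from D:
  D + 2 semitones → E
  E + 2 semitones → F#
  F# + 1 semitone → G
  G + 2 semitones → A
  A + 2 semitones → B
  B + 2 semitones → C#
  C# + 1 semitone → D
Scale: D E F# G A B C#
Degree 7 = C#


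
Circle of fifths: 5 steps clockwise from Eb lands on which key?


Each clockwise step on the circle of fifths moves up a perfect 5th
From Eb: Eb → Bb → F → C → G → D
= D


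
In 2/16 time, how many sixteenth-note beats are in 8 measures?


Time signature 2/16: the bottom number 16 means the sixteenth note gets one count
The top number 2 means 2 sixteenth-note beats per measure
Total = 2 × 8 measures
= 16 sixteenth-note beats


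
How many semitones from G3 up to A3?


Let's work it out.
Absolute semitone position = octave×12 + chromatic position
G3: 3×12 + 7 = 43
A3: 3×12 + 9 = 45
Difference = 45 - 43 = 2
= 2 semitones


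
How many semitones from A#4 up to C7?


Absolute semitone position = octave×12 + chromatic position
A#4: 4×12 + 10 = 58
C7: 7×12 + 0 = 84
Difference = 84 - 58 = 26
= 26 semitones


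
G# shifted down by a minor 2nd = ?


Solution.
minor 2nd: 2 letter names, 1 semitones
Letter: G - 1 → F
Pitch: G# - 1 semitones, spelled as an F → F##
= F##


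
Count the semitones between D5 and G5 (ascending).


Absolute semitone position = octave×12 + chromatic position
D5: 5×12 + 2 = 62
G5: 5×12 + 7 = 67
Difference = 67 - 62 = 5
= 5 semitones


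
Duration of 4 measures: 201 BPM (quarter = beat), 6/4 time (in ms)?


Step by step:
Quarter-note beat duration = 60000 / 201 ms
Beats per measure (6/4) = 6
One measure = 6 × 60000 / 201 = 360000 / 201 ms
4 measures = 4 × 360000 / 201 = 1440000 / 201
= 7164.2 ms


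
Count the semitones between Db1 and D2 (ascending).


Step by step:
Absolute semitone position = octave×12 + chromatic position
Db1: 1×12 + 1 = 13
D2: 2×12 + 2 = 26
Difference = 26 - 13 = 13
= 13 semitones


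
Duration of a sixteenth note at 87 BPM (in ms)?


One quarter-note beat = 60000 / BPM = 60000 / 87 ms
Sixteenth note = 1/4 × quarter note
Duration = 1/4 × 60000 / 87 = 15000 / 87
= 172.4 ms


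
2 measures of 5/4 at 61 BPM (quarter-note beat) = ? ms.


Let's work it out.
Quarter-note beat duration = 60000 / 61 ms
Beats per measure (5/4) = 5
One measure = 5 × 60000 / 61 = 300000 / 61 ms
2 measures = 2 × 300000 / 61 = 600000 / 61
= 9836.1 ms


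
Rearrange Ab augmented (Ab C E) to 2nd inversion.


Let's work it out.
Root position: Ab C E
2nd inversion: move root and 3rd up an octave
Bass note: E
Notes (bottom to top) = E Ab C


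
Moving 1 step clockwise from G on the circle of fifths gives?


Reasoning:
Each clockwise step on the circle of fifths moves up a perfect 5th
From G: G → D
= D


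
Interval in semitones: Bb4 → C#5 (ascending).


Working:
Absolute semitone position = octave×12 + chromatic position
Bb4: 4×12 + 10 = 58
C#5: 5×12 + 1 = 61
Difference = 61 - 58 = 3
= 3 semitones


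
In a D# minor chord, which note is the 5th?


Solution.
Minor triad = root + minor 3rd (3 semitones) + perfect 5th (7 semitones)
A triad on D# stacks thirds, so the chord tones use letter names D-F-A
Root: D#
Minor 3rd above D#: F#
Perfect 5th above D#: A#
The 5th = A#


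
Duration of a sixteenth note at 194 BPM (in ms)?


Solution.
One quarter-note beat = 60000 / BPM = 60000 / 194 ms
Sixteenth note = 1/4 × quarter note
Duration = 1/4 × 60000 / 194 = 15000 / 194
= 77.3 ms


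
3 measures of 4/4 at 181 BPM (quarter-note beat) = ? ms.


Solution.
Quarter-note beat duration = 60000 / 181 ms
Beats per measure (4/4) = 4
One measure = 4 × 60000 / 181 = 240000 / 181 ms
3 measures = 3 × 240000 / 181 = 720000 / 181
= 3977.9 ms


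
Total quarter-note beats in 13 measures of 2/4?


Reasoning:
Time signature 2/4: the bottom number 4 means the quarter note gets one count
The top number 2 means 2 quarter-note beats per measure
Total = 2 × 13 measures
= 26 quarter-note beats


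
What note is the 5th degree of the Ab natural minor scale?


Reasoning:
Natural minor scale pattern: W-H-W-W-H-W-W (2-1-2-2-1-2-2 semitones)
Starting from Ab:
  Ab + 2 semitones → Bb
  Bb + 1 semitone → Cb
  Cb + 2 semitones → Db
  Db + 2 semitones → Eb
  Eb + 1 semitone → Fb
  Fb + 2 semitones → Gb
  Gb + 2 semitones → Ab
Scale: Ab Bb Cb Db Eb Fb Gb
Degree 5 = Eb


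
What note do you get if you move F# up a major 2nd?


major 2nd: 2 letter names, 2 semitones
Letter: F + 1 → G
Pitch: F# + 2 semitones, spelled as a G → G#
= G#


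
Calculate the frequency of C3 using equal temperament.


Step by step:
f = 440 × 2^(n/12) where n = semitones from A4
C3: -21 semitones from A4
f = 440 × 2^(-21/12)
f = 130.81 Hz


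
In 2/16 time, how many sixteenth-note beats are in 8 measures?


Solution.
Time signature 2/16: the bottom number 16 means the sixteenth note gets one count
The top number 2 means 2 sixteenth-note beats per measure
Total = 2 × 8 measures
= 16 sixteenth-note beats


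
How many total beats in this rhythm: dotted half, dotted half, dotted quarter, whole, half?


Working:
Beat values:
  dotted half = 3 beats
  dotted half = 3 beats
  dotted quarter = 1.5 beats
  whole = 4 beats
  half = 2 beats
Sum = 3 + 3 + 1.5 + 4 + 2
= 13.5 beats


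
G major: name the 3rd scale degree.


Major scale pattern: W-W-H-W-W-W-H (2-2-1-2-2-2-1 semitones)
Starting from G:
  G + 2 semitones → A
  A + 2 semitones → B
  B + 1 semitone → C
  C + 2 semitones → D
  D + 2 semitones → E
  E + 2 semitones → F#
  F# + 1 semitone → G
Scale: G A B C D E F#
Degree 3 = B


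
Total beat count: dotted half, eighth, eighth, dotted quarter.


Solution.
Beat values:
  dotted half = 3 beats
  eighth = 0.5 beats
  eighth = 0.5 beats
  dotted quarter = 1.5 beats
Sum = 3 + 0.5 + 0.5 + 1.5
= 5.5 beats


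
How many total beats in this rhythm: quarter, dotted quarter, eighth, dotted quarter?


Solution.
Beat values:
  quarter = 1 beat
  dotted quarter = 1.5 beats
  eighth = 0.5 beats
  dotted quarter = 1.5 beats
Sum = 1 + 1.5 + 0.5 + 1.5
= 4.5 beats


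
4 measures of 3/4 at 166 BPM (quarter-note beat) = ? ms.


Step by step:
Quarter-note beat duration = 60000 / 166 ms
Beats per measure (3/4) = 3
One measure = 3 × 60000 / 166 = 180000 / 166 ms
4 measures = 4 × 180000 / 166 = 720000 / 166
= 4337.3 ms


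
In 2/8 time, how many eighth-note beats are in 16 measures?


Step by step:
Time signature 2/8: the bottom number 8 means the eighth note gets one count
The top number 2 means 2 eighth-note beats per measure
Total = 2 × 16 measures
= 32 eighth-note beats


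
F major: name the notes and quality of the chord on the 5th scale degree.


F major scale: F G A Bb C D E
Diatonic triad on degree 5 stacks scale notes 5, 7, 2: C E G
C→E = 4 semitones; C→G = 7 semitones → major triad
= C E G (major)


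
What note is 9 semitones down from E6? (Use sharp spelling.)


Solution.
E6: chromatic position 4 in octave 6 → absolute = 6×12 + 4 = 76
Transpose down 9: 76 - 9 = 67
67 = 5×12 + 7 → G in octave 5
Result = G5


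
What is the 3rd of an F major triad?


Working:
Major triad = root + major 3rd (4 semitones) + perfect 5th (7 semitones)
A triad on F stacks thirds, so the chord tones use letter names F-A-C
Root: F
Major 3rd above F: A
Perfect 5th above F: C
The 3rd = A


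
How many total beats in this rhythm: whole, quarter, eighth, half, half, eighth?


Working:
Beat values:
  whole = 4 beats
  quarter = 1 beat
  eighth = 0.5 beats
  half = 2 beats
  half = 2 beats
  eighth = 0.5 beats
Sum = 4 + 1 + 0.5 + 2 + 2 + 0.5
= 10 beats


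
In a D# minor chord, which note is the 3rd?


Solution.
Minor triad = root + minor 3rd (3 semitones) + perfect 5th (7 semitones)
A triad on D# stacks thirds, so the chord tones use letter names D-F-A
Root: D#
Minor 3rd above D#: F#
Perfect 5th above D#: A#
The 3rd = F#


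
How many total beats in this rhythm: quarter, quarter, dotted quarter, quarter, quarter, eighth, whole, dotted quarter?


Solution.
Beat values:
  quarter = 1 beat
  quarter = 1 beat
  dotted quarter = 1.5 beats
  quarter = 1 beat
  quarter = 1 beat
  eighth = 0.5 beats
  whole = 4 beats
  dotted quarter = 1.5 beats
Sum = 1 + 1 + 1.5 + 1 + 1 + 0.5 + 4 + 1.5
= 11.5 beats


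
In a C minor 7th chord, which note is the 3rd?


Working:
Minor 7th chord = root + minor 3rd + perfect 5th + minor 7th
Seventh chords stack in thirds, so the letter names are C-E-G-B
Root: C
Minor 3rd above C: Eb
Perfect 5th above C: G
Minor 7th above C: Bb
The 3rd = Eb


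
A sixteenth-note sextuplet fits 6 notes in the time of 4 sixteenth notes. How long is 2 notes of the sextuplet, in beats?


Sextuplet: 6 notes occupy the space of 4 sixteenth notes
Space = 4 × 1/4 = 1 beat
Each sextuplet note = 1 / 6 = 1/6 beats
2 notes = 2 × 1/6 = 1/3
= 1/3 beats


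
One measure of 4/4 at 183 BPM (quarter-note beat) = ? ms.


Solution.
Quarter-note beat duration = 60000 / 183 ms
Beats per measure (4/4) = 4
One measure = 4 × 60000 / 183 = 240000 / 183 ms
= 1311.5 ms


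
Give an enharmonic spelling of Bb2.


Solution.
Enharmonic notes sound the same pitch but are spelled with different letter names
Bb and A# name the same pitch class
= A#2


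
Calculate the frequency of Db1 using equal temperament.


Step by step:
f = 440 × 2^(n/12) where n = semitones from A4
Db1: -44 semitones from A4
f = 440 × 2^(-44/12)
f = 34.65 Hz


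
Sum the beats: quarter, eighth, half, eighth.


Beat values:
  quarter = 1 beat
  eighth = 0.5 beats
  half = 2 beats
  eighth = 0.5 beats
Sum = 1 + 0.5 + 2 + 0.5
= 4 beats


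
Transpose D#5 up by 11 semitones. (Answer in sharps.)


Working:
D#5: chromatic position 3 in octave 5 → absolute = 5×12 + 3 = 63
Transpose up 11: 63 + 11 = 74
74 = 6×12 + 2 → D in octave 6
Result = D6


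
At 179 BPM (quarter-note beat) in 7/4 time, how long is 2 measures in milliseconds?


Quarter-note beat duration = 60000 / 179 ms
Beats per measure (7/4) = 7
One measure = 7 × 60000 / 179 = 420000 / 179 ms
2 measures = 2 × 420000 / 179 = 840000 / 179
= 4692.7 ms
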